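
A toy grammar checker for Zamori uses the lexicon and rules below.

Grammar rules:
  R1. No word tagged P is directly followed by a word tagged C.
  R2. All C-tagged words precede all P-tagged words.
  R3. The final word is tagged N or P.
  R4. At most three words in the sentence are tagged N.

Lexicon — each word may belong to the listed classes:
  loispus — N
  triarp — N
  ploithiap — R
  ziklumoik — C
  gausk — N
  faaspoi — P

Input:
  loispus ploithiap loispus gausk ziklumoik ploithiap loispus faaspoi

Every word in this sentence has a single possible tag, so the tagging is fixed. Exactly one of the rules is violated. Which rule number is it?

Fixed tagging: N R N N C R N P.
Applying the rules: R1 ok, R2 ok, R3 ok, R4 fails.
Only rule 4 fails.

4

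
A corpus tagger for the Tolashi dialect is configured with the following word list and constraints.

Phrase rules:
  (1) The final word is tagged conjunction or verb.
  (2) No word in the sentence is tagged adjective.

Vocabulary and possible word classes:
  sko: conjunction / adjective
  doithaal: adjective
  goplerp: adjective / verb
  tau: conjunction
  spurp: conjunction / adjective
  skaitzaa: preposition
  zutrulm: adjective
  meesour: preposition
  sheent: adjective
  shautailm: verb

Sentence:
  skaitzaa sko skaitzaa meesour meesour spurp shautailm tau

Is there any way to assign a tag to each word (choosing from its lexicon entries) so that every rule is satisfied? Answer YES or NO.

Candidates per position — 1:skaitzaa {preposition}; 2:sko {conjunction,adjective}; 3:skaitzaa {preposition}; 4:meesour {preposition}; 5:meesour {preposition}; 6:spurp {conjunction,adjective}; 7:shautailm {verb}; 8:tau {conjunction}.
One satisfying assignment: preposition conjunction preposition preposition preposition conjunction verb conjunction.
Checking: rule 1 ok; rule 2 ok.

YES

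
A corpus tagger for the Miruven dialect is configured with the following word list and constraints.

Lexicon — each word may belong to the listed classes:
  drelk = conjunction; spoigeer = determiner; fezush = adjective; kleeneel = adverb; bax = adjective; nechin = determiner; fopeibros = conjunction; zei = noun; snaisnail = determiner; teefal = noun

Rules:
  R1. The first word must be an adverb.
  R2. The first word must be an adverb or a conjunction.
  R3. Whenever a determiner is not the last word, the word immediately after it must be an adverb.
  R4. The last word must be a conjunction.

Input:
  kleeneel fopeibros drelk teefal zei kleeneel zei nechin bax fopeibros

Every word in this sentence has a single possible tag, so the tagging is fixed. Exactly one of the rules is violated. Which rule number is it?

3

Fixed tagging: adverb conjunction conjunction noun noun adverb noun determiner adjective conjunction.
Rule check: R1 ✓, R2 ✓, R3 ✗, R4 ✓.
Only rule 3 fails.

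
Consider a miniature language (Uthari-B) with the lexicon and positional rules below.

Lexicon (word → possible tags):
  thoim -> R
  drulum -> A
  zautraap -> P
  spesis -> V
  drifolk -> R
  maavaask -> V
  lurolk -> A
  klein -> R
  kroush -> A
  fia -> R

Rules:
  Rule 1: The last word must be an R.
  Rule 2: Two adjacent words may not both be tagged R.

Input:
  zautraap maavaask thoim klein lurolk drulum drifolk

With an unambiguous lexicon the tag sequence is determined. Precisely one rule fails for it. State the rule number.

Fixed tagging: P V R R A A R.
Checking each rule: R1 pass, R2 fail.
Only rule 2 fails.

2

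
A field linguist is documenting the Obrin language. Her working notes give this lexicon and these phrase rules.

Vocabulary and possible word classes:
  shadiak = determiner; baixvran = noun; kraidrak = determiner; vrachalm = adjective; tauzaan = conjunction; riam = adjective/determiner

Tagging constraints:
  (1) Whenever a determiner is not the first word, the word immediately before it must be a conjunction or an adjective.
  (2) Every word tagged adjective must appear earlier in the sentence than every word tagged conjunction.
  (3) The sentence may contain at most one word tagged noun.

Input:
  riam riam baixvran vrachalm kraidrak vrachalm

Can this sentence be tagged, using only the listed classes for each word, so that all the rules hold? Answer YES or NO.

Candidates per position — 1:riam {adjective,determiner}; 2:riam {adjective,determiner}; 3:baixvran {noun}; 4:vrachalm {adjective}; 5:kraidrak {determiner}; 6:vrachalm {adjective}.
One satisfying assignment: adjective adjective noun adjective determiner adjective.
Checking: rule 1 ✓; rule 2 ✓; rule 3 ✓.

YES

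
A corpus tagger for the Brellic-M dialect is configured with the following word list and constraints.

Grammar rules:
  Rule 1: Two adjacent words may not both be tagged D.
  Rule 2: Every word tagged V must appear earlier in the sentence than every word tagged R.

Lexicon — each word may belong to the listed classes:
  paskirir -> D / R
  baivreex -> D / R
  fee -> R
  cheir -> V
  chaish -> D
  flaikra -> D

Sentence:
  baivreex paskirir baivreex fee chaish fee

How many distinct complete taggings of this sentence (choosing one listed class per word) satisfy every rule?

5

Candidates per position — 1:baivreex {D,R}; 2:paskirir {D,R}; 3:baivreex {D,R}; 4:fee {R}; 5:chaish {D}; 6:fee {R}.
There are 8 candidate sequences in total.
The sequences that satisfy every rule: D R D R D R; D R R R D R; R D R R D R; R R D R D R; R R R R D R.
Count = 5.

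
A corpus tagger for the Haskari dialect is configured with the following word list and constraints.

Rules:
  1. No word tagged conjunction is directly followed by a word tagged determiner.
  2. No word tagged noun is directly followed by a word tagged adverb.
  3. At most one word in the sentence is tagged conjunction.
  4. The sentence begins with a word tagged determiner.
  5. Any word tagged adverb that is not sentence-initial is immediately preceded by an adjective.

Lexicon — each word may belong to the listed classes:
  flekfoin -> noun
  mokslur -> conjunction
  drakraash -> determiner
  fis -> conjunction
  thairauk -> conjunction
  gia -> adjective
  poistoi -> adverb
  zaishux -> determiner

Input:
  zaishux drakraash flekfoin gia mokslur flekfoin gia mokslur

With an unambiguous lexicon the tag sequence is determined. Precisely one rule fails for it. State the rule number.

Fixed tagging: determiner determiner noun adjective conjunction noun adjective conjunction.
Applying the rules: R1 pass, R2 pass, R3 fail, R4 pass, R5 pass.
Only rule 3 fails.

3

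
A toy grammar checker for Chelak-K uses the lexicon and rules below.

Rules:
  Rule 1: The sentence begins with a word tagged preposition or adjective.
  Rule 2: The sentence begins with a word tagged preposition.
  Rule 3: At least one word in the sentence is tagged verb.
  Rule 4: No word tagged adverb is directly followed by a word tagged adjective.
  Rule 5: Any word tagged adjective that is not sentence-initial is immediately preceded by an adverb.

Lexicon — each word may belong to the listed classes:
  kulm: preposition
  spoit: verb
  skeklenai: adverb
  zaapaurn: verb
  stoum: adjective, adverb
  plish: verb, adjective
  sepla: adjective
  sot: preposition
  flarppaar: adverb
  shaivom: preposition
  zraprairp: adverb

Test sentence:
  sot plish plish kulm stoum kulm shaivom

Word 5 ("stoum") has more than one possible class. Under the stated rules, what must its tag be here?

Candidates per position — 1:sot {preposition}; 2:plish {verb,adjective}; 3:plish {verb,adjective}; 4:kulm {preposition}; 5:stoum {adjective,adverb}; 6:kulm {preposition}; 7:shaivom {preposition}.
At position 2, choosing adjective makes rule 5 impossible to satisfy; hence verb.
At position 3, choosing adjective makes rule 5 impossible to satisfy; hence verb.
At position 5, choosing adjective makes rule 5 impossible to satisfy; hence adverb.
That leaves exactly one tagging: preposition verb verb preposition adverb preposition preposition.
Rule-by-rule: rule 1 satisfied; rule 2 satisfied; rule 3 satisfied; rule 4 satisfied; rule 5 satisfied.

adverb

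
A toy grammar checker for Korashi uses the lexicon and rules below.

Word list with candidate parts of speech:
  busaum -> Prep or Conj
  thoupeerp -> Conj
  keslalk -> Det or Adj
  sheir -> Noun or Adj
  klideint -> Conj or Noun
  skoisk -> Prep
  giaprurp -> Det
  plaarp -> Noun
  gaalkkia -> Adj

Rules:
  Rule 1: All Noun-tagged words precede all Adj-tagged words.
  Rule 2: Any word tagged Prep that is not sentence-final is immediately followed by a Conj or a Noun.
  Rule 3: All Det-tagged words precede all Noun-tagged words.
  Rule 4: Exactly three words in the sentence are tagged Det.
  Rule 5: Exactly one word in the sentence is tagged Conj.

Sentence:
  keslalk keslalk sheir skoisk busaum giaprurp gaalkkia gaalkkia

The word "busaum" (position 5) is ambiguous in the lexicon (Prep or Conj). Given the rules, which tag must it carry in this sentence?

Conj

Candidates per position — 1:keslalk {Det,Adj}; 2:keslalk {Det,Adj}; 3:sheir {Noun,Adj}; 4:skoisk {Prep}; 5:busaum {Prep,Conj}; 6:giaprurp {Det}; 7:gaalkkia {Adj}; 8:gaalkkia {Adj}.
Position 1: tagging it Adj would leave rule 4 unsatisfiable, so it must be Det.
Position 2: tagging it Adj would leave rule 4 unsatisfiable, so it must be Det.
Position 3: tagging it Noun would leave rule 3 unsatisfiable, so it must be Adj.
Position 5: tagging it Prep would leave rule 2 unsatisfiable, so it must be Conj.
So the tagging must be: Det Det Adj Prep Conj Det Adj Adj.
Check: rule 1 holds; rule 2 holds; rule 3 holds; rule 4 holds; rule 5 holds.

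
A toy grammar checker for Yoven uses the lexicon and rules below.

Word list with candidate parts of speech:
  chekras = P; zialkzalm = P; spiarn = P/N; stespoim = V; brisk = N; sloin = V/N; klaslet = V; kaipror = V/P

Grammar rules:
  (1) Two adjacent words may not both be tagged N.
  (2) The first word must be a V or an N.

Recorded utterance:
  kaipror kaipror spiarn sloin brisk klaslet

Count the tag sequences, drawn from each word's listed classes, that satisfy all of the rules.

Candidates per position — 1:kaipror {V,P}; 2:kaipror {V,P}; 3:spiarn {P,N}; 4:sloin {V,N}; 5:brisk {N}; 6:klaslet {V}.
There are 16 candidate sequences in total.
The sequences that satisfy every rule: V V P V N V; V V N V N V; V P P V N V; V P N V N V.
Count = 4.

4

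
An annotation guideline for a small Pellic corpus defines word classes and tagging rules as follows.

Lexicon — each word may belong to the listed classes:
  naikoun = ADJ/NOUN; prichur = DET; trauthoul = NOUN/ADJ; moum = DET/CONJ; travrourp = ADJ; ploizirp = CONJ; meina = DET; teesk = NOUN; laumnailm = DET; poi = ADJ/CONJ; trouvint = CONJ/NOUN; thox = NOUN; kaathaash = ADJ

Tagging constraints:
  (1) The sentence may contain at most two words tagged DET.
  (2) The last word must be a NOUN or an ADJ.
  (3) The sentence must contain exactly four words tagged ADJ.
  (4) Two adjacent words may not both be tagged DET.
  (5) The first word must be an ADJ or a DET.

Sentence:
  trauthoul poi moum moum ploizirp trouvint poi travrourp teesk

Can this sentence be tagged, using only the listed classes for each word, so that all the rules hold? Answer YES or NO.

Candidates per position — 1:trauthoul {NOUN,ADJ}; 2:poi {ADJ,CONJ}; 3:moum {DET,CONJ}; 4:moum {DET,CONJ}; 5:ploizirp {CONJ}; 6:trouvint {CONJ,NOUN}; 7:poi {ADJ,CONJ}; 8:travrourp {ADJ}; 9:teesk {NOUN}.
One satisfying assignment: ADJ ADJ DET CONJ CONJ CONJ ADJ ADJ NOUN.
Rule-by-rule: rule 1 holds; rule 2 holds; rule 3 holds; rule 4 holds; rule 5 holds.

YES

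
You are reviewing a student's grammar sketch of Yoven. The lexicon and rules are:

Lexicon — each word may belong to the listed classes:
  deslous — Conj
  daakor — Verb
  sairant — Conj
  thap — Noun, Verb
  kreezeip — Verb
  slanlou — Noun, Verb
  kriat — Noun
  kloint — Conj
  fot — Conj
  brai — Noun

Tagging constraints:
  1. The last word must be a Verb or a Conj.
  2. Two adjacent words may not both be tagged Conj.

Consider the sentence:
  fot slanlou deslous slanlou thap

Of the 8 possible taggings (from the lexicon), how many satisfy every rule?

Candidates per position — 1:fot {Conj}; 2:slanlou {Noun,Verb}; 3:deslous {Conj}; 4:slanlou {Noun,Verb}; 5:thap {Noun,Verb}.
There are 8 candidate sequences in total.
The sequences that satisfy every rule: Conj Noun Conj Noun Verb; Conj Noun Conj Verb Verb; Conj Verb Conj Noun Verb; Conj Verb Conj Verb Verb.
Count = 4.

4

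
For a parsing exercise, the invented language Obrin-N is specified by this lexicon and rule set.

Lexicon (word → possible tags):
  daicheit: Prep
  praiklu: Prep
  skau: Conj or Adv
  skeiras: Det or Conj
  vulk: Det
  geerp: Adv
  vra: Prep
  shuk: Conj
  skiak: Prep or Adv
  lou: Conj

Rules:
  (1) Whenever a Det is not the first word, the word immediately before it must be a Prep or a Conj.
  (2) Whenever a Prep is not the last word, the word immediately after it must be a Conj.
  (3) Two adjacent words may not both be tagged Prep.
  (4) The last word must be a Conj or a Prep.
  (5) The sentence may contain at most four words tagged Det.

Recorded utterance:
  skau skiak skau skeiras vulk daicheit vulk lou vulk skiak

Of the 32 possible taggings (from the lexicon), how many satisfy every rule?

Candidates per position — 1:skau {Conj,Adv}; 2:skiak {Prep,Adv}; 3:skau {Conj,Adv}; 4:skeiras {Det,Conj}; 5:vulk {Det}; 6:daicheit {Prep}; 7:vulk {Det}; 8:lou {Conj}; 9:vulk {Det}; 10:skiak {Prep,Adv}.
There are 32 candidate sequences in total.
Rule 2 cannot be satisfied by any choice of tags from the lexicon.
So there is no consistent tagging.
Count = 0.

0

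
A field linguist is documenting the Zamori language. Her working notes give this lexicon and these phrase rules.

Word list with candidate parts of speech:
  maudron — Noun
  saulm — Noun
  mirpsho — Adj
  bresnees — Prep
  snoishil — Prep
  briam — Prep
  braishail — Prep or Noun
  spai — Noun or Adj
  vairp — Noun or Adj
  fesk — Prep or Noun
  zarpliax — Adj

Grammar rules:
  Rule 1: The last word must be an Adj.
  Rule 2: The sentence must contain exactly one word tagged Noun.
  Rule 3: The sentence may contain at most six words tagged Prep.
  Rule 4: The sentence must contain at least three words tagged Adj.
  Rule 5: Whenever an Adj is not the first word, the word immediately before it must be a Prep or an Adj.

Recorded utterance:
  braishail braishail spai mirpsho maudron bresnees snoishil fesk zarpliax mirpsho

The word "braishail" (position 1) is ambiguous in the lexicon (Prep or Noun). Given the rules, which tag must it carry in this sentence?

Prep

Candidates per position — 1:braishail {Prep,Noun}; 2:braishail {Prep,Noun}; 3:spai {Noun,Adj}; 4:mirpsho {Adj}; 5:maudron {Noun}; 6:bresnees {Prep}; 7:snoishil {Prep}; 8:fesk {Prep,Noun}; 9:zarpliax {Adj}; 10:mirpsho {Adj}.
Position 1: Noun is ruled out by rule 2; that leaves Prep.
Position 2: Noun is ruled out by rule 2; that leaves Prep.
Position 3: Noun is ruled out by rule 2; that leaves Adj.
Position 8: Noun is ruled out by rule 2; that leaves Prep.
The unique satisfying tagging is: Prep Prep Adj Adj Noun Prep Prep Prep Adj Adj.
Check: rule 1 holds; rule 2 holds; rule 3 holds; rule 4 holds; rule 5 holds.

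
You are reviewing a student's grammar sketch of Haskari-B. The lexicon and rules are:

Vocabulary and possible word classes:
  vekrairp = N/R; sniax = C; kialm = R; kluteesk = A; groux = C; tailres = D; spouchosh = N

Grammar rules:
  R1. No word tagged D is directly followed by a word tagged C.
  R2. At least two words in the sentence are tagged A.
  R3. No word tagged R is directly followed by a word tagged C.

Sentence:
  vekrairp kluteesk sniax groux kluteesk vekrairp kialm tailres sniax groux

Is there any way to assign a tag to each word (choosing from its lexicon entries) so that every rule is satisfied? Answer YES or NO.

Candidates per position — 1:vekrairp {N,R}; 2:kluteesk {A}; 3:sniax {C}; 4:groux {C}; 5:kluteesk {A}; 6:vekrairp {N,R}; 7:kialm {R}; 8:tailres {D}; 9:sniax {C}; 10:groux {C}.
Rule 1 cannot be satisfied by any choice of tags from the lexicon.
So there is no consistent tagging.

NO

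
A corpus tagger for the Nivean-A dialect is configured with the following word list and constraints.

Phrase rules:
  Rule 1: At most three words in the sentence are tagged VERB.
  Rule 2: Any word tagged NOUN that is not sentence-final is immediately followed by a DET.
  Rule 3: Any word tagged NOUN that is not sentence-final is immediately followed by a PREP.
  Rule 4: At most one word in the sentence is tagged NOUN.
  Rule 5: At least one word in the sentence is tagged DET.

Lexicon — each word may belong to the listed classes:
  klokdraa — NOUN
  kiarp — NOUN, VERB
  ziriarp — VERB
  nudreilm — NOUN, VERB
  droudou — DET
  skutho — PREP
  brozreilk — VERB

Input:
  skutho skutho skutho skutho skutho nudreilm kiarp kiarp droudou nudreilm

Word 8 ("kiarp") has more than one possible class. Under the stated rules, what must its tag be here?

VERB

Candidates per position — 1:skutho {PREP}; 2:skutho {PREP}; 3:skutho {PREP}; 4:skutho {PREP}; 5:skutho {PREP}; 6:nudreilm {NOUN,VERB}; 7:kiarp {NOUN,VERB}; 8:kiarp {NOUN,VERB}; 9:droudou {DET}; 10:nudreilm {NOUN,VERB}.
At position 6, choosing NOUN makes rule 2 impossible to satisfy; hence VERB.
At position 7, choosing NOUN makes rule 2 impossible to satisfy; hence VERB.
At position 8, choosing NOUN makes rule 3 impossible to satisfy; hence VERB.
At position 10, choosing VERB makes rule 1 impossible to satisfy; hence NOUN.
The only consistent sequence is: PREP PREP PREP PREP PREP VERB VERB VERB DET NOUN.
Checking: rule 1 ok; rule 2 ok; rule 3 ok; rule 4 ok; rule 5 ok.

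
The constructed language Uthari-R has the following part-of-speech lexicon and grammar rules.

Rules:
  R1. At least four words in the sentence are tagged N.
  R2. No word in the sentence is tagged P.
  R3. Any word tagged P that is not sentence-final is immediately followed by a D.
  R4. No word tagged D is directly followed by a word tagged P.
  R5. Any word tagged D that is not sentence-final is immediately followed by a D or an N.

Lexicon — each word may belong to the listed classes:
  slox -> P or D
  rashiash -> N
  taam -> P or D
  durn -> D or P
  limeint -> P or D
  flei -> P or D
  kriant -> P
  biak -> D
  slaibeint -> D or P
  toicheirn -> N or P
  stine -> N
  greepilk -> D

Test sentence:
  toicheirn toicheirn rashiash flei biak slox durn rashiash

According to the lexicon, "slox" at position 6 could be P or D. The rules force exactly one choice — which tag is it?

D

Candidates per position — 1:toicheirn {N,P}; 2:toicheirn {N,P}; 3:rashiash {N}; 4:flei {P,D}; 5:biak {D}; 6:slox {P,D}; 7:durn {D,P}; 8:rashiash {N}.
If word 1 were P, no tagging could satisfy rule 1; so word 1 is N.
If word 2 were P, no tagging could satisfy rule 1; so word 2 is N.
If word 4 were P, no tagging could satisfy rule 2; so word 4 is D.
If word 6 were P, no tagging could satisfy rule 2; so word 6 is D.
If word 7 were P, no tagging could satisfy rule 2; so word 7 is D.
The only consistent sequence is: N N N D D D D N.
Rule-by-rule: rule 1 ok; rule 2 ok; rule 3 ok; rule 4 ok; rule 5 ok.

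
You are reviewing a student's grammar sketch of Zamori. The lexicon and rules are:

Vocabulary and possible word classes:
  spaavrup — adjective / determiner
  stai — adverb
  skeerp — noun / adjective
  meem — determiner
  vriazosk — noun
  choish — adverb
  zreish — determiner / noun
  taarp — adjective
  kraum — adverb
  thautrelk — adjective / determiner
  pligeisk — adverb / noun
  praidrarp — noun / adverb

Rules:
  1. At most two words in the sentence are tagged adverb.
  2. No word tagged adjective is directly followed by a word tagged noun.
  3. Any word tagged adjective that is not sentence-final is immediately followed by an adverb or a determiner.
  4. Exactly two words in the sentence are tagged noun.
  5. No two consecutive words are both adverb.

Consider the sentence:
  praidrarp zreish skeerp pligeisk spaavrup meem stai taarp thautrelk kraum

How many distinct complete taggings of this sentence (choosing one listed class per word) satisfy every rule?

Candidates per position — 1:praidrarp {noun,adverb}; 2:zreish {determiner,noun}; 3:skeerp {noun,adjective}; 4:pligeisk {adverb,noun}; 5:spaavrup {adjective,determiner}; 6:meem {determiner}; 7:stai {adverb}; 8:taarp {adjective}; 9:thautrelk {adjective,determiner}; 10:kraum {adverb}.
There are 64 candidate sequences in total.
Every candidate sequence violates at least one rule; no consistent tagging exists.
Count = 0.

0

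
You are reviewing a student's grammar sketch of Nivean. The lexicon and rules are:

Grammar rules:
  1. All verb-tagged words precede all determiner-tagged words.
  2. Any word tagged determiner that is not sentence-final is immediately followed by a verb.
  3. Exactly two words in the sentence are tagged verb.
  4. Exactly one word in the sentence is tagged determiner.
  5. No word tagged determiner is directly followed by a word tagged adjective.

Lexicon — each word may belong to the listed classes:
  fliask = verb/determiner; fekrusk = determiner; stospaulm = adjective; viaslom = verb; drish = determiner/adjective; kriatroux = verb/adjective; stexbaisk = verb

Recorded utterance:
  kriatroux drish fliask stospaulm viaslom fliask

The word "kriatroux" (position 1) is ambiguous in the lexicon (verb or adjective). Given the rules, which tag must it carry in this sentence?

Candidates per position — 1:kriatroux {verb,adjective}; 2:drish {determiner,adjective}; 3:fliask {verb,determiner}; 4:stospaulm {adjective}; 5:viaslom {verb}; 6:fliask {verb,determiner}.
At position 2, choosing determiner makes rule 1 impossible to satisfy; hence adjective.
At position 3, choosing determiner makes rule 1 impossible to satisfy; hence verb.
At position 6, choosing verb makes rule 3 impossible to satisfy; hence determiner.
At position 1, choosing verb makes rule 3 impossible to satisfy; hence adjective.
That leaves exactly one tagging: adjective adjective verb adjective verb determiner.
Rule-by-rule: rule 1 holds; rule 2 holds; rule 3 holds; rule 4 holds; rule 5 holds.

adjective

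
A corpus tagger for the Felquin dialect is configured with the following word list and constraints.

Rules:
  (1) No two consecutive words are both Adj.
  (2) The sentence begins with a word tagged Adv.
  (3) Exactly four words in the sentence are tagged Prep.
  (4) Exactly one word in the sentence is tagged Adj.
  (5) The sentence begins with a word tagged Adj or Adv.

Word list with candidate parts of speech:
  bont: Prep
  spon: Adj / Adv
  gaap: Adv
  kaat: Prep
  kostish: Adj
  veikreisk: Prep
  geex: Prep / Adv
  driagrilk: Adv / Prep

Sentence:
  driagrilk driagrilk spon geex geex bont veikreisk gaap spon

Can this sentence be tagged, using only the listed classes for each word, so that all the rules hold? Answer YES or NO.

Candidates per position — 1:driagrilk {Adv,Prep}; 2:driagrilk {Adv,Prep}; 3:spon {Adj,Adv}; 4:geex {Prep,Adv}; 5:geex {Prep,Adv}; 6:bont {Prep}; 7:veikreisk {Prep}; 8:gaap {Adv}; 9:spon {Adj,Adv}.
One satisfying assignment: Adv Adv Adv Prep Prep Prep Prep Adv Adj.
Rule-by-rule: rule 1 satisfied; rule 2 satisfied; rule 3 satisfied; rule 4 satisfied; rule 5 satisfied.

YES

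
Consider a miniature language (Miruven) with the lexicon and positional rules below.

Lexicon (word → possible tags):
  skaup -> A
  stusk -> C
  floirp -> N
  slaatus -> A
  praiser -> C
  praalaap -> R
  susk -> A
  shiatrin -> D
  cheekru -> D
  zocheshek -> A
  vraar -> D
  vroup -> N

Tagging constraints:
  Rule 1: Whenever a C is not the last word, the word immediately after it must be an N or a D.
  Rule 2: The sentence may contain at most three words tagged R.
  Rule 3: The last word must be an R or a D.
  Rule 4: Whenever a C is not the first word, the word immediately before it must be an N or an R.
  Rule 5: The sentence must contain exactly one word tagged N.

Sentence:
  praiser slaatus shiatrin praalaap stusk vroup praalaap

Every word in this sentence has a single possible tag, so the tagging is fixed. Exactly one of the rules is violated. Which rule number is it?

Fixed tagging: C A D R C N R.
Checking each rule: R1 fail, R2 pass, R3 pass, R4 pass, R5 pass.
Only rule 1 fails.

1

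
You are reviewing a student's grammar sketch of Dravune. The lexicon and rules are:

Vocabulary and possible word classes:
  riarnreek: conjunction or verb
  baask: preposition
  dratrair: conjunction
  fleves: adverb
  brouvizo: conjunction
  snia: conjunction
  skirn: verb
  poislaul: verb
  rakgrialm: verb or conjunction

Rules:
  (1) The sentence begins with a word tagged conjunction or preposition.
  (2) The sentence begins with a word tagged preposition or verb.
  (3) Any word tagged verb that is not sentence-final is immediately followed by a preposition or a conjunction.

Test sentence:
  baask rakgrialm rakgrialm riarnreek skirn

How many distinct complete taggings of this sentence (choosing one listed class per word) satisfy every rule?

3

Candidates per position — 1:baask {preposition}; 2:rakgrialm {verb,conjunction}; 3:rakgrialm {verb,conjunction}; 4:riarnreek {conjunction,verb}; 5:skirn {verb}.
There are 8 candidate sequences in total.
The sequences that satisfy every rule: preposition verb conjunction conjunction verb; preposition conjunction verb conjunction verb; preposition conjunction conjunction conjunction verb.
Count = 3.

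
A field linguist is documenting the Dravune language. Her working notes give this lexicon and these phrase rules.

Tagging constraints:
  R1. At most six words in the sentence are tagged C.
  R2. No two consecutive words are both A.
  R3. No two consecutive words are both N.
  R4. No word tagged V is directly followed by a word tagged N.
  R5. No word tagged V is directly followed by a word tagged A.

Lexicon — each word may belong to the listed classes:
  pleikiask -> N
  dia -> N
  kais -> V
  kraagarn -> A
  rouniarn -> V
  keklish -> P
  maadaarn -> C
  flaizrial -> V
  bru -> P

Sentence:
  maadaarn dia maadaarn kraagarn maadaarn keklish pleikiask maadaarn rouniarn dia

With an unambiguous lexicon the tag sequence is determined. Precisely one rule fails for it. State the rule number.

Fixed tagging: C N C A C P N C V N.
Rule check: R1 ✓, R2 ✓, R3 ✓, R4 ✗, R5 ✓.
Only rule 4 fails.

4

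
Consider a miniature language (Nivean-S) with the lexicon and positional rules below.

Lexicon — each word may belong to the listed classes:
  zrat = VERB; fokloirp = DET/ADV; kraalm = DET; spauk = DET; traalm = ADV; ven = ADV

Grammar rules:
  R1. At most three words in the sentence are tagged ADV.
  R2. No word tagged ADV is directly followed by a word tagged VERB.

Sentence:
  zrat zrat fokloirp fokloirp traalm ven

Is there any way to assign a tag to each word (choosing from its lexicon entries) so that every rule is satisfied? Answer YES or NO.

YES

Candidates per position — 1:zrat {VERB}; 2:zrat {VERB}; 3:fokloirp {DET,ADV}; 4:fokloirp {DET,ADV}; 5:traalm {ADV}; 6:ven {ADV}.
One satisfying assignment: VERB VERB DET DET ADV ADV.
Verifying each rule — rule 1 ok; rule 2 ok.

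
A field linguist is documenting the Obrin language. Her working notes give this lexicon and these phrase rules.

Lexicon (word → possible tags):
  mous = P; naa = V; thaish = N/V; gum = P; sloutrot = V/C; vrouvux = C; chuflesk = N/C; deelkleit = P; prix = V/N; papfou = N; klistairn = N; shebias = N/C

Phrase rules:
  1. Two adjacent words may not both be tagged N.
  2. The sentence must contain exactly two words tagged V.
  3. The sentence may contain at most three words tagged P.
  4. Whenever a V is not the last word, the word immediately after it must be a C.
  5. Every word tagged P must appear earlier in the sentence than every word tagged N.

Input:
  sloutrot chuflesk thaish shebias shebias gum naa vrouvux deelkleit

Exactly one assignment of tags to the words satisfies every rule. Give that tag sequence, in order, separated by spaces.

C C V C C P V C P

Candidates per position — 1:sloutrot {V,C}; 2:chuflesk {N,C}; 3:thaish {N,V}; 4:shebias {N,C}; 5:shebias {N,C}; 6:gum {P}; 7:naa {V}; 8:vrouvux {C}; 9:deelkleit {P}.
Position 2: tagging it N would leave rule 5 unsatisfiable, so it must be C.
Position 3: tagging it N would leave rule 5 unsatisfiable, so it must be V.
Position 4: tagging it N would leave rule 4 unsatisfiable, so it must be C.
Position 5: tagging it N would leave rule 5 unsatisfiable, so it must be C.
Position 1: tagging it V would leave rule 2 unsatisfiable, so it must be C.
That leaves exactly one tagging: C C V C C P V C P.
Rule-by-rule: rule 1 holds; rule 2 holds; rule 3 holds; rule 4 holds; rule 5 holds.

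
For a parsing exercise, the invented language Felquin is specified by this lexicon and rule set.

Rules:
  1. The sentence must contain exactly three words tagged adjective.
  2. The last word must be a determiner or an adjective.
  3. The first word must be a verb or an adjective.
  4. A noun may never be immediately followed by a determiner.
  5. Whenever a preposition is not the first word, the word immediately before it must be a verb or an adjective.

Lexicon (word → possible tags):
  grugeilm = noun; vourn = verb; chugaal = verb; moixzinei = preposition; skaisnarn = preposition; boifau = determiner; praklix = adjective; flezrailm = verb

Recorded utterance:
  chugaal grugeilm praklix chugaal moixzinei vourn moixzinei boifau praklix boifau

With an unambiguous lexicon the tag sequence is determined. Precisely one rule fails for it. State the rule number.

1

Fixed tagging: verb noun adjective verb preposition verb preposition determiner adjective determiner.
Rule check: R1 violated, R2 holds, R3 holds, R4 holds, R5 holds.
Only rule 1 fails.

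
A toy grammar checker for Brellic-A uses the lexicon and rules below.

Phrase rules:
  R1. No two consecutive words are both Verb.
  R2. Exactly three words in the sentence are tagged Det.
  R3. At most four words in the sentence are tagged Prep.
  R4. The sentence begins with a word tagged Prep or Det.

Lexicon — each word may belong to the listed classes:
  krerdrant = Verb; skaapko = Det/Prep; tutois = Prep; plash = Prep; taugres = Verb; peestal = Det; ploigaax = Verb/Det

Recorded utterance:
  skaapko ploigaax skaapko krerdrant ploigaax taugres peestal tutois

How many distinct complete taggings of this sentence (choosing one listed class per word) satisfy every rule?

Candidates per position — 1:skaapko {Det,Prep}; 2:ploigaax {Verb,Det}; 3:skaapko {Det,Prep}; 4:krerdrant {Verb}; 5:ploigaax {Verb,Det}; 6:taugres {Verb}; 7:peestal {Det}; 8:tutois {Prep}.
There are 16 candidate sequences in total.
The sequences that satisfy every rule: Det Verb Prep Verb Det Verb Det Prep; Prep Verb Det Verb Det Verb Det Prep; Prep Det Prep Verb Det Verb Det Prep.
Count = 3.

3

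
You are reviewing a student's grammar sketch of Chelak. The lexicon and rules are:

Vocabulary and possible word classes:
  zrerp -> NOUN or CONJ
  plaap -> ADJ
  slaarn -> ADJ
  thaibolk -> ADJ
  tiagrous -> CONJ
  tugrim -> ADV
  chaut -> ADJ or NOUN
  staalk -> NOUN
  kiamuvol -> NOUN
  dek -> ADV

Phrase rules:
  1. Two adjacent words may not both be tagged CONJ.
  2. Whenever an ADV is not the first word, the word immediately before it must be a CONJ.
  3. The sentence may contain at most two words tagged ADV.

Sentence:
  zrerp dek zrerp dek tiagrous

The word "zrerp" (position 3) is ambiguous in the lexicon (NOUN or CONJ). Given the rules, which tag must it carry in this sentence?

CONJ

Candidates per position — 1:zrerp {NOUN,CONJ}; 2:dek {ADV}; 3:zrerp {NOUN,CONJ}; 4:dek {ADV}; 5:tiagrous {CONJ}.
Position 1: tagging it NOUN would leave rule 2 unsatisfiable, so it must be CONJ.
Position 3: tagging it NOUN would leave rule 2 unsatisfiable, so it must be CONJ.
The only consistent sequence is: CONJ ADV CONJ ADV CONJ.
Checking: rule 1 ✓; rule 2 ✓; rule 3 ✓.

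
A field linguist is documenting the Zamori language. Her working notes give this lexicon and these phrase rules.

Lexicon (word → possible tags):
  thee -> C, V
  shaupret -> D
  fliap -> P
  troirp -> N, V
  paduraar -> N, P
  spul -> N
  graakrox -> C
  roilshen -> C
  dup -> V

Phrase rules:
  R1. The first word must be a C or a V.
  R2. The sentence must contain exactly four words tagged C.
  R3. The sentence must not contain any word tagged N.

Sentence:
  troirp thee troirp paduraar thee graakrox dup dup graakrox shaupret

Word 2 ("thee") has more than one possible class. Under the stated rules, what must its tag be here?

C

Candidates per position — 1:troirp {N,V}; 2:thee {C,V}; 3:troirp {N,V}; 4:paduraar {N,P}; 5:thee {C,V}; 6:graakrox {C}; 7:dup {V}; 8:dup {V}; 9:graakrox {C}; 10:shaupret {D}.
Word 1 cannot be N — rule 1 would then fail for every completion. It is V.
Word 2 cannot be V — rule 2 would then fail for every completion. It is C.
Word 3 cannot be N — rule 3 would then fail for every completion. It is V.
Word 4 cannot be N — rule 3 would then fail for every completion. It is P.
Word 5 cannot be V — rule 2 would then fail for every completion. It is C.
The only consistent sequence is: V C V P C C V V C D.
Rule-by-rule: rule 1 ✓; rule 2 ✓; rule 3 ✓.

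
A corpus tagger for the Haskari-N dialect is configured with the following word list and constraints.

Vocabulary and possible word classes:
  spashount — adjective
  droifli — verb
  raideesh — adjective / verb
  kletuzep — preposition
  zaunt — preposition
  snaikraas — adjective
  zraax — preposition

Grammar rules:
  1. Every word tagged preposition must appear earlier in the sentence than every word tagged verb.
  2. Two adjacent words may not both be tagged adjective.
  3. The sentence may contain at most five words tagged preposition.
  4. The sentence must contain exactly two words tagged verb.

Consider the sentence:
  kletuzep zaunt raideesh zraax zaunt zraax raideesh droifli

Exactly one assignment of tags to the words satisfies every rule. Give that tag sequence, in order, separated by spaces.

preposition preposition adjective preposition preposition preposition verb verb

Candidates per position — 1:kletuzep {preposition}; 2:zaunt {preposition}; 3:raideesh {adjective,verb}; 4:zraax {preposition}; 5:zaunt {preposition}; 6:zraax {preposition}; 7:raideesh {adjective,verb}; 8:droifli {verb}.
Word 3 cannot be verb — rule 1 would then fail for every completion. It is adjective.
Word 7 cannot be adjective — rule 4 would then fail for every completion. It is verb.
The unique satisfying tagging is: preposition preposition adjective preposition preposition preposition verb verb.
Checking: rule 1 ok; rule 2 ok; rule 3 ok; rule 4 ok.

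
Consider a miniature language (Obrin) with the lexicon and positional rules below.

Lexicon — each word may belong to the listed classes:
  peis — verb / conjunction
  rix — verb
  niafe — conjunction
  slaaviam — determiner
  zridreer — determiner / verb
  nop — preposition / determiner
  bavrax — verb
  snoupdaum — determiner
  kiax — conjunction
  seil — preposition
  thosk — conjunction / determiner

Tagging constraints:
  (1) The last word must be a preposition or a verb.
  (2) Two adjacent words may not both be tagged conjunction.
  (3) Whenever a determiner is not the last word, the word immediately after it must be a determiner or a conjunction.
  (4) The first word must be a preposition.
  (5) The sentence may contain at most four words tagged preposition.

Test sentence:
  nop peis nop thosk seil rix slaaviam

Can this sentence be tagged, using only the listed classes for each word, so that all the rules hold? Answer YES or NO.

NO

Candidates per position — 1:nop {preposition,determiner}; 2:peis {verb,conjunction}; 3:nop {preposition,determiner}; 4:thosk {conjunction,determiner}; 5:seil {preposition}; 6:rix {verb}; 7:slaaviam {determiner}.
Rule 1 cannot be satisfied by any choice of tags from the lexicon.
So there is no consistent tagging.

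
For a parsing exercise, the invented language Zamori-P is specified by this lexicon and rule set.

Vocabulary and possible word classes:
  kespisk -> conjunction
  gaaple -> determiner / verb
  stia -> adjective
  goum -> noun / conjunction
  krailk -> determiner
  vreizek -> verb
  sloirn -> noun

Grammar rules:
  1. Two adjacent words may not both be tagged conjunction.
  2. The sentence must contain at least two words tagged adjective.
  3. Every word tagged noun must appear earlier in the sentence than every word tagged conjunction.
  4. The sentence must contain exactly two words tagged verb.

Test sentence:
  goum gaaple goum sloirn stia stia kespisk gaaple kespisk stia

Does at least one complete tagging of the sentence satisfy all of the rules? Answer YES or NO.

Candidates per position — 1:goum {noun,conjunction}; 2:gaaple {determiner,verb}; 3:goum {noun,conjunction}; 4:sloirn {noun}; 5:stia {adjective}; 6:stia {adjective}; 7:kespisk {conjunction}; 8:gaaple {determiner,verb}; 9:kespisk {conjunction}; 10:stia {adjective}.
One satisfying assignment: noun verb noun noun adjective adjective conjunction verb conjunction adjective.
Verifying each rule — rule 1 satisfied; rule 2 satisfied; rule 3 satisfied; rule 4 satisfied.

YES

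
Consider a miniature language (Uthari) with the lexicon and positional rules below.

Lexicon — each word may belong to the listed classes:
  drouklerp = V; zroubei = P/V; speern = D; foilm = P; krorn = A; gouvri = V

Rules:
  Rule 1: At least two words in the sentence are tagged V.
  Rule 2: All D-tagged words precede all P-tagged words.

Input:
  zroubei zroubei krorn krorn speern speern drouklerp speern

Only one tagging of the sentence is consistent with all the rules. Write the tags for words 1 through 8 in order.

V V A A D D V D

Candidates per position — 1:zroubei {P,V}; 2:zroubei {P,V}; 3:krorn {A}; 4:krorn {A}; 5:speern {D}; 6:speern {D}; 7:drouklerp {V}; 8:speern {D}.
At position 1, choosing P makes rule 2 impossible to satisfy; hence V.
At position 2, choosing P makes rule 2 impossible to satisfy; hence V.
The unique satisfying tagging is: V V A A D D V D.
Check: rule 1 satisfied; rule 2 satisfied.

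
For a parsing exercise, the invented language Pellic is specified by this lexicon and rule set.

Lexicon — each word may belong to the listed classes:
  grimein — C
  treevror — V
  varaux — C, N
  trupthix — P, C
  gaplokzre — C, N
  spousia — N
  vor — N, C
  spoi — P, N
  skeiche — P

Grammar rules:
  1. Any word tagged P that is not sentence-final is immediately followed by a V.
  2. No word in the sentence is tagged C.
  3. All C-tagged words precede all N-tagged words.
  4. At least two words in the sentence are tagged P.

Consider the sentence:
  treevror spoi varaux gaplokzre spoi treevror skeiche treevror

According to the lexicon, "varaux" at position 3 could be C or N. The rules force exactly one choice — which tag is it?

N

Candidates per position — 1:treevror {V}; 2:spoi {P,N}; 3:varaux {C,N}; 4:gaplokzre {C,N}; 5:spoi {P,N}; 6:treevror {V}; 7:skeiche {P}; 8:treevror {V}.
Position 2: P is ruled out by rule 1; that leaves N.
Position 3: C is ruled out by rule 2; that leaves N.
Position 4: C is ruled out by rule 2; that leaves N.
Position 5: N is ruled out by rule 4; that leaves P.
The unique satisfying tagging is: V N N N P V P V.
Checking: rule 1 ok; rule 2 ok; rule 3 ok; rule 4 ok.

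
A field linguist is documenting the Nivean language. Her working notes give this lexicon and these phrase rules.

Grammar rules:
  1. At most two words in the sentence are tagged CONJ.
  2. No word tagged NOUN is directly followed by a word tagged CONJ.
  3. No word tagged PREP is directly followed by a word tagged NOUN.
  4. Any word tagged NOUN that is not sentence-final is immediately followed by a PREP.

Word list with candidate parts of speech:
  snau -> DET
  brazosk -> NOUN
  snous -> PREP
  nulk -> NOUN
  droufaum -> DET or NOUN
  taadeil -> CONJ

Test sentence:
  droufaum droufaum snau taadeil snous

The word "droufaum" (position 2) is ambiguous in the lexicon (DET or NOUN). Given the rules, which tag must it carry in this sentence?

Candidates per position — 1:droufaum {DET,NOUN}; 2:droufaum {DET,NOUN}; 3:snau {DET}; 4:taadeil {CONJ}; 5:snous {PREP}.
Position 1: NOUN is ruled out by rule 4; that leaves DET.
Position 2: NOUN is ruled out by rule 4; that leaves DET.
The unique satisfying tagging is: DET DET DET CONJ PREP.
Checking: rule 1 ✓; rule 2 ✓; rule 3 ✓; rule 4 ✓.

DET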